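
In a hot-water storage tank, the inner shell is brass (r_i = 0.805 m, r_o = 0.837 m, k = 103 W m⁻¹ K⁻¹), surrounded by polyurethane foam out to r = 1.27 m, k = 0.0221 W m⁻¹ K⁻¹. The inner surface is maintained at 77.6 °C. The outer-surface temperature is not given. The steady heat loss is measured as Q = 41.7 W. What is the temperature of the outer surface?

Series resistances:
  R_brass = (1/0.805 − 1/0.837)/(4πk) = 0.04749/(4π·103) = 3.669×10^-5 K/W
  R_polyurethane foam = (1/0.837 − 1/1.27)/(4πk) = 0.4073/(4π·0.0221) = 1.467 K/W
ΣR = 1.467 K/W
ΔT = Q·ΣR = 41.7 × 1.467 = 61.17 K
Heat flows outward, so T_out = T_in − ΔT = 77.6 − 61.17 = 16.4 °C

T_out = 16.4 °C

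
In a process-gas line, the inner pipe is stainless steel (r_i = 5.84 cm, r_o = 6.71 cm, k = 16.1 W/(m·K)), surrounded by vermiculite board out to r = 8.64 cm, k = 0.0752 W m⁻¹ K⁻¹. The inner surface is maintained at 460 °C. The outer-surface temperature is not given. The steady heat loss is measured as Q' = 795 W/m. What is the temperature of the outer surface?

T_out = 33.6 °C

Series resistances:
  R'_stainless steel = ln(0.0671/0.0584)/(2πk) = 0.1389/(2π·16.1) = 0.001373 m·K/W
  R'_vermiculite board = ln(0.0864/0.0671)/(2πk) = 0.2528/(2π·0.0752) = 0.5350 m·K/W
ΣR = 0.5364 m·K/W
ΔT = Q'·ΣR = 795 × 0.5364 = 426.4 K
Heat flows outward, so T_out = T_in − ΔT = 460 − 426.4 = 33.6 °C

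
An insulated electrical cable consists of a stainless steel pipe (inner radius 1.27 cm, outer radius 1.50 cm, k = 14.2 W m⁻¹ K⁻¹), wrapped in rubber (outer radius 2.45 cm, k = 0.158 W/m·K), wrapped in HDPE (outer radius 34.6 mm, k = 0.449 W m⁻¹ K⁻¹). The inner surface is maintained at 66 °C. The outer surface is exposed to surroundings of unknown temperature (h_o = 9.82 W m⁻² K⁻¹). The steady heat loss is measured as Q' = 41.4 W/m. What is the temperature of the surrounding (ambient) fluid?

Sum the resistances:
  R'_stainless steel = ln(0.0150/0.0127)/(2πk) = 0.1664/(2π·14.2) = 0.001866 m·K/W
  R'_rubber = ln(0.0245/0.0150)/(2πk) = 0.4906/(2π·0.158) = 0.4942 m·K/W
  R'_HDPE = ln(0.0346/0.0245)/(2πk) = 0.3452/(2π·0.449) = 0.1224 m·K/W
  R'_conv,out = 1/(2πr h) = 1/(2π·0.0346·9.82) = 0.4684 m·K/W
ΣR = 1.087 m·K/W
ΔT = Q'·ΣR = 41.4 × 1.087 = 45.00 K
Heat flows outward, so T_out = T_in − ΔT = 66 − 45.00 = 21.0 °C

T_out = 21.0 °C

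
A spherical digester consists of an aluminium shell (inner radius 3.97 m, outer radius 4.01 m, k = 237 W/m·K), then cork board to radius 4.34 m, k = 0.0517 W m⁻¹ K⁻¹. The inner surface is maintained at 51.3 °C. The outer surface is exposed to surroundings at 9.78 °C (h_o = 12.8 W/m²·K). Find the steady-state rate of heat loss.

Resistance network (inner→outer):
  R_aluminium = (1/3.97 − 1/4.01)/(4πk) = 0.002513/(4π·237) = 8.437×10^-7 K/W
  R_cork board = (1/4.01 − 1/4.34)/(4πk) = 0.01896/(4π·0.0517) = 0.02919 K/W
  R_conv,out = 1/(4πr²h) = 1/(4π·4.34²·12.8) = 3.301×10^-4 K/W
ΣR = 8.437×10^-7 + 0.02919 + 3.301×10^-4 = 0.02952 K/W
Q = ΔT/ΣR = (51.3 °C − 9.78 °C)/0.02952 = 1410 W

Q = 1410 W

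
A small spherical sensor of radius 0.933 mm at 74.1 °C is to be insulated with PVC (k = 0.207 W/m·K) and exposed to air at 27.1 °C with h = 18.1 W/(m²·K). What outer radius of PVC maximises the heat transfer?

For a sphere, r_cr = 2k_ins/h = 2·0.207/18.1 = 0.0229 m = 2.29 cm

r_cr = 2.29 cm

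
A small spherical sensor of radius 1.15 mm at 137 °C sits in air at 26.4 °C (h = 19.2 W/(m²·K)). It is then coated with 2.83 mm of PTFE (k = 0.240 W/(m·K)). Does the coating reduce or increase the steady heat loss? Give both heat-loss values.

Critical radius for a sphere: r_cr = 2k/h = 0.0250 m = 2.50 cm.
Outer radius after coating: r₂ = 0.00115 + 0.00283 = 0.00398 m.
Since r₁ < r_cr and r₂ ≤ r_cr, the coating moves toward the maximum at r_cr — heat loss rises.
Bare: R = 1/(4πr₁²h) = 3134 K/W; Q = 110.6/3134 = 0.0353 W.
Coated: R = R_cond + R_conv = 466.7 K/W; Q = 110.6/466.7 = 0.237 W.

increases: 0.0353 → 0.237 W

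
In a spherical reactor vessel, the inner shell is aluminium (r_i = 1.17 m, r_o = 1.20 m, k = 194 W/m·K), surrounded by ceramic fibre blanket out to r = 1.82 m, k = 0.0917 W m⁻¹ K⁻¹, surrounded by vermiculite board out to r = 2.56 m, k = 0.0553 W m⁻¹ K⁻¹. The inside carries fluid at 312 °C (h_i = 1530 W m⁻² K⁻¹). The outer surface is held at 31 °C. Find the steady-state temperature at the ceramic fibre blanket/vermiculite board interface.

Series thermal resistances, inner to outer:
  R_conv,in = 1/(4πr²h) = 1/(4π·1.17²·1530) = 3.800×10^-5 K/W
  R_aluminium = (1/1.17 − 1/1.20)/(4πk) = 0.02137/(4π·194) = 8.765×10^-6 K/W
  R_ceramic fibre blanket = (1/1.20 − 1/1.82)/(4πk) = 0.2839/(4π·0.0917) = 0.2464 K/W
  R_vermiculite board = (1/1.82 − 1/2.56)/(4πk) = 0.1588/(4π·0.0553) = 0.2286 K/W
ΣR = 3.800×10^-5 + 8.765×10^-6 + 0.2464 + 0.2286 = 0.4750 K/W
Q = ΔT/ΣR = (312 °C − 31 °C)/0.4750 = 591.6 W
From the inner boundary to the ceramic fibre blanket/vermiculite board interface, ΣR_partial = 0.2464 K/W.
T_interface = T_in − Q·ΣR_partial = 312 °C − (591.6)(0.2464) = 166 °C

T = 166 °C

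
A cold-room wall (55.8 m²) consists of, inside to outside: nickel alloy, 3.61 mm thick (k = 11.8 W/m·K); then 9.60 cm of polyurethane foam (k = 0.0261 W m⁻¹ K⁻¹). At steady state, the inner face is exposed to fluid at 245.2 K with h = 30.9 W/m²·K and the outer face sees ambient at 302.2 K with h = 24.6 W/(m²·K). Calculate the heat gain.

Series thermal resistances, inner to outer:
  R_conv,in = 1/(hA) = 1/(30.9·55.8) = 5.800×10^-4 K/W
  R_nickel alloy = L/(kA) = 0.00361/(11.8·55.8) = 5.483×10^-6 K/W
  R_polyurethane foam = L/(kA) = 0.0960/(0.0261·55.8) = 0.06592 K/W
  R_conv,out = 1/(hA) = 1/(24.6·55.8) = 7.285×10^-4 K/W
ΣR = 5.800×10^-4 + 5.483×10^-6 + 0.06592 + 7.285×10^-4 = 0.06723 K/W
Q = ΔT/ΣR = (245.2 K − 302.2 K)/0.06723 = -848 W
(Negative Q ⇒ heat flows inward; heat gain = 848 W.)

Q = 848 W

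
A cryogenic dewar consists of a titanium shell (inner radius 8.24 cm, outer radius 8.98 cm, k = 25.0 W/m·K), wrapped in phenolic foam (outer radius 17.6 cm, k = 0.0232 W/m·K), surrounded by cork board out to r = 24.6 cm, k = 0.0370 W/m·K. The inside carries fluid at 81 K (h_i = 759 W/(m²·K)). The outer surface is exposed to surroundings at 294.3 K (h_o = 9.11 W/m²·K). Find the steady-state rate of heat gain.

Series thermal resistances, inner to outer:
  R_conv,in = 1/(4πr²h) = 1/(4π·0.0824²·759) = 0.01544 K/W
  R_titanium = (1/0.0824 − 1/0.0898)/(4πk) = 1.000/(4π·25.0) = 0.003183 K/W
  R_phenolic foam = (1/0.0898 − 1/0.176)/(4πk) = 5.454/(4π·0.0232) = 18.71 K/W
  R_cork board = (1/0.176 − 1/0.246)/(4πk) = 1.617/(4π·0.0370) = 3.477 K/W
  R_conv,out = 1/(4πr²h) = 1/(4π·0.246²·9.11) = 0.1443 K/W
ΣR = 0.01544 + 0.003183 + 18.71 + 3.477 + 0.1443 = 22.35 K/W
Q = ΔT/ΣR = (81 K − 294.3 K)/22.35 = -9.54 W
(Negative Q ⇒ heat flows inward; heat gain = 9.54 W.)

Q = 9.54 W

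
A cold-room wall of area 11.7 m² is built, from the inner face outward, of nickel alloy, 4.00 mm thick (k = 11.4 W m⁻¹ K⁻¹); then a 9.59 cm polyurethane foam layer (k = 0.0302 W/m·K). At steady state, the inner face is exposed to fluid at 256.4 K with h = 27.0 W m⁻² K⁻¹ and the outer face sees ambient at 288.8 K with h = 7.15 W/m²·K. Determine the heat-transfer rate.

Treat each layer as a resistance in series:
  R_conv,in = 1/(hA) = 1/(27.0·11.7) = 0.003166 K/W
  R_nickel alloy = L/(kA) = 0.00400/(11.4·11.7) = 2.999×10^-5 K/W
  R_polyurethane foam = L/(kA) = 0.0959/(0.0302·11.7) = 0.2714 K/W
  R_conv,out = 1/(hA) = 1/(7.15·11.7) = 0.01195 K/W
ΣR = 0.003166 + 2.999×10^-5 + 0.2714 + 0.01195 = 0.2865 K/W
Q = ΔT/ΣR = (256.4 K − 288.8 K)/0.2865 = -113 W
(Negative Q ⇒ heat flows inward; heat gain = 113 W.)

Q = 113 W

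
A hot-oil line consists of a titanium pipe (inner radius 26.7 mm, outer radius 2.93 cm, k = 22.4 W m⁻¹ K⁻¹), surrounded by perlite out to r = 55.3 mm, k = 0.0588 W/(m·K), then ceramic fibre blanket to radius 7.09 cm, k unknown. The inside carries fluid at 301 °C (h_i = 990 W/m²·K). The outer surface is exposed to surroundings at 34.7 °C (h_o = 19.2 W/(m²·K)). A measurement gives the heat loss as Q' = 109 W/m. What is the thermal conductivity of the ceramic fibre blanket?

ΣR = ΔT/Q' = |301 − 34.7|/109 = 2.443 m·K/W
Known resistances:
  R'_conv,in = 1/(2πr h) = 1/(2π·0.0267·990) = 0.006021 m·K/W
  R'_titanium = ln(0.0293/0.0267)/(2πk) = 0.09292/(2π·22.4) = 6.602×10^-4 m·K/W
  R'_perlite = ln(0.0553/0.0293)/(2πk) = 0.6352/(2π·0.0588) = 1.719 m·K/W
  R'_conv,out = 1/(2πr h) = 1/(2π·0.0709·19.2) = 0.1169 m·K/W
R_ceramic fibre blanket = ΣR − ΣR_known = 2.443 − 1.843 = 0.6000 m·K/W
ln(r₂/r₁)/(2πk) = 0.6000 ⇒ k = 0.2485/(2π·0.6000) = 0.0659 W/m·K

k = 0.0659 W/m·K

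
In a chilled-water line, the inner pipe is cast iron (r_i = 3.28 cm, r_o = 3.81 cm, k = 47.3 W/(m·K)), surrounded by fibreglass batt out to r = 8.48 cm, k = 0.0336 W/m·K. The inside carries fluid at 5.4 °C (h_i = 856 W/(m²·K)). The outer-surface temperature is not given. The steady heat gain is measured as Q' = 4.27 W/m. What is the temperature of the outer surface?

Sum the resistances:
  R'_conv,in = 1/(2πr h) = 1/(2π·0.0328·856) = 0.005669 m·K/W
  R'_cast iron = ln(0.0381/0.0328)/(2πk) = 0.1498/(2π·47.3) = 5.040×10^-4 m·K/W
  R'_fibreglass batt = ln(0.0848/0.0381)/(2πk) = 0.8001/(2π·0.0336) = 3.790 m·K/W
ΣR = 3.796 m·K/W
ΔT = Q'·ΣR = 4.27 × 3.796 = 16.21 K
Heat flows inward, so T_out = T_in + ΔT = 5.4 + 16.21 = 21.6 °C

T_out = 21.6 °C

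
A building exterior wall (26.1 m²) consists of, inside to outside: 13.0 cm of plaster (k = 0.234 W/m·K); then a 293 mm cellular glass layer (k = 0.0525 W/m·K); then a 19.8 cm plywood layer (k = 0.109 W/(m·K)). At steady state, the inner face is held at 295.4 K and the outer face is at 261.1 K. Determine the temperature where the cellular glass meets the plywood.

T = 268.93 K

Treat each layer as a resistance in series:
  R_plaster = L/(kA) = 0.130/(0.234·26.1) = 0.02129 K/W
  R_cellular glass = L/(kA) = 0.293/(0.0525·26.1) = 0.2138 K/W
  R_plywood = L/(kA) = 0.198/(0.109·26.1) = 0.06960 K/W
ΣR = 0.02129 + 0.2138 + 0.06960 = 0.3047 K/W
Q = ΔT/ΣR = (295.4 K − 261.1 K)/0.3047 = 112.6 W
From the inner boundary to the cellular glass/plywood interface, ΣR_partial = 0.2351 K/W.
T_interface = T_in − Q·ΣR_partial = 295.4 K − (112.6)(0.2351) = 268.93 K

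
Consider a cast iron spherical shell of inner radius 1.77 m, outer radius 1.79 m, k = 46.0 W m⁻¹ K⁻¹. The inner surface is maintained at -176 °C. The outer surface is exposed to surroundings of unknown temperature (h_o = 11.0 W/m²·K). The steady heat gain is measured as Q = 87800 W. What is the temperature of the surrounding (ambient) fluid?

T_out = 23.2 °C

Series resistances:
  R_cast iron = (1/1.77 − 1/1.79)/(4πk) = 0.006313/(4π·46.0) = 1.092×10^-5 K/W
  R_conv,out = 1/(4πr²h) = 1/(4π·1.79²·11.0) = 0.002258 K/W
ΣR = 0.002269 K/W
ΔT = Q·ΣR = 87800 × 0.002269 = 199.2 K
Heat flows inward, so T_out = T_in + ΔT = -176 + 199.2 = 23.2 °C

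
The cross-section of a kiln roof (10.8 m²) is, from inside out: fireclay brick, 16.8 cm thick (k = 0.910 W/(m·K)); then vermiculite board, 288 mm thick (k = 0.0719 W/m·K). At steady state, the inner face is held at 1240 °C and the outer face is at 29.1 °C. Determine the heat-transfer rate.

Resistance network (inner→outer):
  R_fireclay brick = L/(kA) = 0.168/(0.910·10.8) = 0.01709 K/W
  R_vermiculite board = L/(kA) = 0.288/(0.0719·10.8) = 0.3709 K/W
ΣR = 0.01709 + 0.3709 = 0.3880 K/W
Q = ΔT/ΣR = (1240 °C − 29.1 °C)/0.3880 = 3120 W

Q = 3120 W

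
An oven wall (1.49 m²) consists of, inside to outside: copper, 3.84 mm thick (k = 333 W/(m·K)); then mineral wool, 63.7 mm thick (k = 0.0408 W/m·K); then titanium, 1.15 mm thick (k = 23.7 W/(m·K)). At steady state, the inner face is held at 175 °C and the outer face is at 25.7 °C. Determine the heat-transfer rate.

Resistance network (inner→outer):
  R_copper = L/(kA) = 0.00384/(333·1.49) = 7.739×10^-6 K/W
  R_mineral wool = L/(kA) = 0.0637/(0.0408·1.49) = 1.048 K/W
  R_titanium = L/(kA) = 0.00115/(23.7·1.49) = 3.257×10^-5 K/W
ΣR = 7.739×10^-6 + 1.048 + 3.257×10^-5 = 1.048 K/W
Q = ΔT/ΣR = (175 °C − 25.7 °C)/1.048 = 142 W

Q = 142 W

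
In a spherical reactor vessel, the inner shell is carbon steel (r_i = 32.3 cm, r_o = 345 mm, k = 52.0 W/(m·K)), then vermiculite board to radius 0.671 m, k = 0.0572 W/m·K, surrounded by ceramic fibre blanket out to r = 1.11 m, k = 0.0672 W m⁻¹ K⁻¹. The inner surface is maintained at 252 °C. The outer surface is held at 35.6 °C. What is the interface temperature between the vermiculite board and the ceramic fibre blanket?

T = 92.4 °C

Resistance network (inner→outer):
  R_carbon steel = (1/0.323 − 1/0.345)/(4πk) = 0.1974/(4π·52.0) = 3.021×10^-4 K/W
  R_vermiculite board = (1/0.345 − 1/0.671)/(4πk) = 1.408/(4π·0.0572) = 1.959 K/W
  R_ceramic fibre blanket = (1/0.671 − 1/1.11)/(4πk) = 0.5894/(4π·0.0672) = 0.6980 K/W
ΣR = 3.021×10^-4 + 1.959 + 0.6980 = 2.657 K/W
Q = ΔT/ΣR = (252 °C − 35.6 °C)/2.657 = 81.45 W
From the inner boundary to the vermiculite board/ceramic fibre blanket interface, ΣR_partial = 1.959 K/W.
T_interface = T_in − Q·ΣR_partial = 252 °C − (81.45)(1.959) = 92.4 °C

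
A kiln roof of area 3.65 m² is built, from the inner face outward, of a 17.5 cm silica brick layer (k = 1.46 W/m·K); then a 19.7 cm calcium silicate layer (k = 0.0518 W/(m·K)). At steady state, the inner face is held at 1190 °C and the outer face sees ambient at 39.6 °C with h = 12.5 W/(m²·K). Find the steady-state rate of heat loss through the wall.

Series thermal resistances, inner to outer:
  R_silica brick = L/(kA) = 0.175/(1.46·3.65) = 0.03284 K/W
  R_calcium silicate = L/(kA) = 0.197/(0.0518·3.65) = 1.042 K/W
  R_conv,out = 1/(hA) = 1/(12.5·3.65) = 0.02192 K/W
ΣR = 0.03284 + 1.042 + 0.02192 = 1.097 K/W
Q = ΔT/ΣR = (1190 °C − 39.6 °C)/1.097 = 1050 W

Q = 1050 W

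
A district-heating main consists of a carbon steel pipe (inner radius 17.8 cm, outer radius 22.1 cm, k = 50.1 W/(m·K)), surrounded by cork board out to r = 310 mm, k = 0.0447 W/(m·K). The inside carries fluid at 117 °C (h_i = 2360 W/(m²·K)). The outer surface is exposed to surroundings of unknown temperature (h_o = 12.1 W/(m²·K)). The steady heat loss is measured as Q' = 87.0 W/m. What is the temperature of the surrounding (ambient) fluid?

T_out = 8.4 °C

Sum the resistances:
  R'_conv,in = 1/(2πr h) = 1/(2π·0.178·2360) = 3.789×10^-4 m·K/W
  R'_carbon steel = ln(0.221/0.178)/(2πk) = 0.2164/(2π·50.1) = 6.874×10^-4 m·K/W
  R'_cork board = ln(0.310/0.221)/(2πk) = 0.3384/(2π·0.0447) = 1.205 m·K/W
  R'_conv,out = 1/(2πr h) = 1/(2π·0.310·12.1) = 0.04243 m·K/W
ΣR = 1.248 m·K/W
ΔT = Q'·ΣR = 87.0 × 1.248 = 108.6 K
Heat flows outward, so T_out = T_in − ΔT = 117 − 108.6 = 8.4 °C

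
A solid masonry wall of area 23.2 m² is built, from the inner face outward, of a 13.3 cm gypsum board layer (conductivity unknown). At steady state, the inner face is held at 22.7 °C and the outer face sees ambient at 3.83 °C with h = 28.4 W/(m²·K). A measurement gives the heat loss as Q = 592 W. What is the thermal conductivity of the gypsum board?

ΣR = ΔT/Q = |22.7 − 3.83|/592 = 0.03187 K/W
Known resistances:
  R_conv,out = 1/(hA) = 1/(28.4·23.2) = 0.001518 K/W
R_gypsum board = ΣR − ΣR_known = 0.03187 − 0.001518 = 0.03035 K/W
L/(kA) = 0.03035 ⇒ k = 0.133/(0.03035·23.2) = 0.189 W/m·K

k = 0.189 W/m·K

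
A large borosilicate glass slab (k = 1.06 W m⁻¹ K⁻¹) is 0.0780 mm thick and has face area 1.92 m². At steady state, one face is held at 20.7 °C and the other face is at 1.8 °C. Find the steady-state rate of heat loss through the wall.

Q = 4.93×10^5 W

Q = kA·ΔT/L = 1.06 × 1.92 × |20.7 °C − 1.8 °C| / 7.80×10^-5 = 4.93×10^5 W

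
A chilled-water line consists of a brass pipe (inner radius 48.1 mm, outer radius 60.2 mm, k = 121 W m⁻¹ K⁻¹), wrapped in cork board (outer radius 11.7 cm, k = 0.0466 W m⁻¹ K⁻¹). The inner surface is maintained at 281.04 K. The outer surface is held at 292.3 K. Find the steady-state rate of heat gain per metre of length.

Q' = 4.96 W/m

Series thermal resistances, inner to outer:
  R'_brass = ln(0.0602/0.0481)/(2πk) = 0.2244/(2π·121) = 2.951×10^-4 m·K/W
  R'_cork board = ln(0.117/0.0602)/(2πk) = 0.6645/(2π·0.0466) = 2.270 m·K/W
ΣR = 2.951×10^-4 + 2.270 = 2.270 m·K/W
Q' = ΔT/ΣR = (281.04 K − 292.3 K)/2.270 = -4.96 W/m
(Negative Q' ⇒ heat flows inward; heat gain = 4.96 W/m.)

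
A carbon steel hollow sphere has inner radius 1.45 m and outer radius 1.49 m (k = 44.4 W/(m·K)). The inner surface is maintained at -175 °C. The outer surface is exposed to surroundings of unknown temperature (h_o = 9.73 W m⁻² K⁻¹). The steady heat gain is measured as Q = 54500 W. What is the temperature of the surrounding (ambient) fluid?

Series resistances:
  R_carbon steel = (1/1.45 − 1/1.49)/(4πk) = 0.01851/(4π·44.4) = 3.318×10^-5 K/W
  R_conv,out = 1/(4πr²h) = 1/(4π·1.49²·9.73) = 0.003684 K/W
ΣR = 0.003717 K/W
ΔT = Q·ΣR = 54500 × 0.003717 = 202.6 K
Heat flows inward, so T_out = T_in + ΔT = -175 + 202.6 = 27.6 °C

T_out = 27.6 °C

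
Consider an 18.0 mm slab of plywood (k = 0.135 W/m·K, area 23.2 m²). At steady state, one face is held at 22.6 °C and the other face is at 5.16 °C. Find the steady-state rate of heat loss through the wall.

Q = 3.03 kW

Q = kA·ΔT/L = 0.135 × 23.2 × |22.6 °C − 5.16 °C| / 0.0180 = 3030 W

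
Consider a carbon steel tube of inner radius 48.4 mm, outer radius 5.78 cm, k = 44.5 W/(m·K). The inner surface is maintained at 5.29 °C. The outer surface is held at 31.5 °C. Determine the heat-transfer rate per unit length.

Q' = 2πk·ΔT/ln(r₂/r₁) = 2π × 44.5 × 26.21 / ln(0.0578/0.0484) = 41300 W/m

Q' = 41.3 kW/m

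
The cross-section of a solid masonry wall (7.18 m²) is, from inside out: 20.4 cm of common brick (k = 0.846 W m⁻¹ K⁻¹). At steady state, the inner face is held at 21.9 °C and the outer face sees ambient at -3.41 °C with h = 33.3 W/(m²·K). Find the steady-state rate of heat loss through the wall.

Q = 670 W

Treat each layer as a resistance in series:
  R_common brick = L/(kA) = 0.204/(0.846·7.18) = 0.03358 K/W
  R_conv,out = 1/(hA) = 1/(33.3·7.18) = 0.004182 K/W
ΣR = 0.03358 + 0.004182 = 0.03776 K/W
Q = ΔT/ΣR = (21.9 °C − -3.41 °C)/0.03776 = 670 W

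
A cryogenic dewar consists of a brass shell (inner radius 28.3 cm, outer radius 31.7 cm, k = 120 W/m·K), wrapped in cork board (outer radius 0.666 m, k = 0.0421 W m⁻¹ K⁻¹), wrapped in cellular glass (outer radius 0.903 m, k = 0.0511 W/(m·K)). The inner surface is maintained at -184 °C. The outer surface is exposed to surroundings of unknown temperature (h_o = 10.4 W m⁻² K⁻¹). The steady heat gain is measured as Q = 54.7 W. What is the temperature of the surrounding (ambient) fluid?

Series resistances:
  R_brass = (1/0.283 − 1/0.317)/(4πk) = 0.3790/(4π·120) = 2.513×10^-4 K/W
  R_cork board = (1/0.317 − 1/0.666)/(4πk) = 1.653/(4π·0.0421) = 3.125 K/W
  R_cellular glass = (1/0.666 − 1/0.903)/(4πk) = 0.3941/(4π·0.0511) = 0.6137 K/W
  R_conv,out = 1/(4πr²h) = 1/(4π·0.903²·10.4) = 0.009384 K/W
ΣR = 3.748 K/W
ΔT = Q·ΣR = 54.7 × 3.748 = 205.0 K
Heat flows inward, so T_out = T_in + ΔT = -184 + 205.0 = 21.0 °C

T_out = 21.0 °C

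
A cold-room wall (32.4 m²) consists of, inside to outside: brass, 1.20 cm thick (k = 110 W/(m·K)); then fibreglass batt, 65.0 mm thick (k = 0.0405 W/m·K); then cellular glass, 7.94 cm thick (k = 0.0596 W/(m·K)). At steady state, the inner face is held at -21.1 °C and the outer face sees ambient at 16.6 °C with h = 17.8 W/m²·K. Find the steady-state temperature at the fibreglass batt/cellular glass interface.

T = -0.89 °C

Treat each layer as a resistance in series:
  R_brass = L/(kA) = 0.0120/(110·32.4) = 3.367×10^-6 K/W
  R_fibreglass batt = L/(kA) = 0.0650/(0.0405·32.4) = 0.04954 K/W
  R_cellular glass = L/(kA) = 0.0794/(0.0596·32.4) = 0.04112 K/W
  R_conv,out = 1/(hA) = 1/(17.8·32.4) = 0.001734 K/W
ΣR = 3.367×10^-6 + 0.04954 + 0.04112 + 0.001734 = 0.09240 K/W
Q = ΔT/ΣR = (-21.1 °C − 16.6 °C)/0.09240 = -408.0 W
From the inner boundary to the fibreglass batt/cellular glass interface, ΣR_partial = 0.04954 K/W.
T_interface = T_in − Q·ΣR_partial = -21.1 °C − (-408.0)(0.04954) = -0.89 °C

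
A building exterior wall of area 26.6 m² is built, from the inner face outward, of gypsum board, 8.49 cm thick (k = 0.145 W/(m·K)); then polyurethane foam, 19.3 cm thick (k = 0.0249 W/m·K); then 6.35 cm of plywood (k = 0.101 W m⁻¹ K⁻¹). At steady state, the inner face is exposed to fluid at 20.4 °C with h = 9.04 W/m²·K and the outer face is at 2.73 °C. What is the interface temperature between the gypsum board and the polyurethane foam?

T = 19.0 °C

Treat each layer as a resistance in series:
  R_conv,in = 1/(hA) = 1/(9.04·26.6) = 0.004159 K/W
  R_gypsum board = L/(kA) = 0.0849/(0.145·26.6) = 0.02201 K/W
  R_polyurethane foam = L/(kA) = 0.193/(0.0249·26.6) = 0.2914 K/W
  R_plywood = L/(kA) = 0.0635/(0.101·26.6) = 0.02364 K/W
ΣR = 0.004159 + 0.02201 + 0.2914 + 0.02364 = 0.3412 K/W
Q = ΔT/ΣR = (20.4 °C − 2.73 °C)/0.3412 = 51.79 W
From the inner boundary to the gypsum board/polyurethane foam interface, ΣR_partial = 0.02617 K/W.
T_interface = T_in − Q·ΣR_partial = 20.4 °C − (51.79)(0.02617) = 19.0 °C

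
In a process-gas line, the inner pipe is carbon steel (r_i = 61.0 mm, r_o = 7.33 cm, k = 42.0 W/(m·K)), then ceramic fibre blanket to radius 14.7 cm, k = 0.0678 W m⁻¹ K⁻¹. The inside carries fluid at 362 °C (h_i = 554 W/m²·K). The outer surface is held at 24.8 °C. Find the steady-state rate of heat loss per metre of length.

Resistance network (inner→outer):
  R'_conv,in = 1/(2πr h) = 1/(2π·0.0610·554) = 0.004710 m·K/W
  R'_carbon steel = ln(0.0733/0.0610)/(2πk) = 0.1837/(2π·42.0) = 6.961×10^-4 m·K/W
  R'_ceramic fibre blanket = ln(0.147/0.0733)/(2πk) = 0.6959/(2π·0.0678) = 1.634 m·K/W
ΣR = 0.004710 + 6.961×10^-4 + 1.634 = 1.639 m·K/W
Q' = ΔT/ΣR = (362 °C − 24.8 °C)/1.639 = 206 W/m

Q' = 206 W/m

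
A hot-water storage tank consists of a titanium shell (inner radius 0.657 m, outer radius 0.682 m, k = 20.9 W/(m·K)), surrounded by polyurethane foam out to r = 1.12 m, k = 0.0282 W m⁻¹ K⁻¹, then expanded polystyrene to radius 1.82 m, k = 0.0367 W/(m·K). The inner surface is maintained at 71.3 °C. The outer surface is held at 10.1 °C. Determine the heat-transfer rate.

Q = 25.9 W

Series thermal resistances, inner to outer:
  R_titanium = (1/0.657 − 1/0.682)/(4πk) = 0.05579/(4π·20.9) = 2.124×10^-4 K/W
  R_polyurethane foam = (1/0.682 − 1/1.12)/(4πk) = 0.5734/(4π·0.0282) = 1.618 K/W
  R_expanded polystyrene = (1/1.12 − 1/1.82)/(4πk) = 0.3434/(4π·0.0367) = 0.7446 K/W
ΣR = 2.124×10^-4 + 1.618 + 0.7446 = 2.363 K/W
Q = ΔT/ΣR = (71.3 °C − 10.1 °C)/2.363 = 25.9 W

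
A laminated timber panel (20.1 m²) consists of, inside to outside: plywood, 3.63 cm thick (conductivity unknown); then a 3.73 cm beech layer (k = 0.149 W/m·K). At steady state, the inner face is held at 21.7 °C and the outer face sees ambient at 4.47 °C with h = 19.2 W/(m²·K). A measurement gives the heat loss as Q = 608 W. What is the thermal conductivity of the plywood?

k = 0.136 W/m·K

ΣR = ΔT/Q = |21.7 − 4.47|/608 = 0.02834 K/W
Known resistances:
  R_beech = L/(kA) = 0.0373/(0.149·20.1) = 0.01245 K/W
  R_conv,out = 1/(hA) = 1/(19.2·20.1) = 0.002591 K/W
R_plywood = ΣR − ΣR_known = 0.02834 − 0.01504 = 0.01330 K/W
L/(kA) = 0.01330 ⇒ k = 0.0363/(0.01330·20.1) = 0.136 W/m·K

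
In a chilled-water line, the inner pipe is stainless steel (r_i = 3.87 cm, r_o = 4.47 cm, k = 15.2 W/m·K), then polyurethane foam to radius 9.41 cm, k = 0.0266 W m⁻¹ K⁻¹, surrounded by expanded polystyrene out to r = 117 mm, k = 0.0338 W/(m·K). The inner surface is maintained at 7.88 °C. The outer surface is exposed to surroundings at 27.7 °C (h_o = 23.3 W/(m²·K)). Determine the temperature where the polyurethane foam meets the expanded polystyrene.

T = 23.8 °C

Treat each layer as a resistance in series:
  R'_stainless steel = ln(0.0447/0.0387)/(2πk) = 0.1441/(2π·15.2) = 0.001509 m·K/W
  R'_polyurethane foam = ln(0.0941/0.0447)/(2πk) = 0.7444/(2π·0.0266) = 4.454 m·K/W
  R'_expanded polystyrene = ln(0.117/0.0941)/(2πk) = 0.2178/(2π·0.0338) = 1.026 m·K/W
  R'_conv,out = 1/(2πr h) = 1/(2π·0.117·23.3) = 0.05838 m·K/W
ΣR = 0.001509 + 4.454 + 1.026 + 0.05838 = 5.540 m·K/W
Q' = ΔT/ΣR = (7.88 °C − 27.7 °C)/5.540 = -3.578 W/m
From the inner boundary to the polyurethane foam/expanded polystyrene interface, ΣR_partial = 4.456 m·K/W.
T_interface = T_in − Q'·ΣR_partial = 7.88 °C − (-3.578)(4.456) = 23.8 °C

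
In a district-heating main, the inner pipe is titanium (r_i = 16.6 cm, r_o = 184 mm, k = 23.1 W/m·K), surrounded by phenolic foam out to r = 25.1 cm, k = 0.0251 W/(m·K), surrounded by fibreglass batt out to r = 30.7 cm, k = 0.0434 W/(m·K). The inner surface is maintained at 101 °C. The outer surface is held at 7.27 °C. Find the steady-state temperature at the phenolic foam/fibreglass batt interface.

Resistance network (inner→outer):
  R'_titanium = ln(0.184/0.166)/(2πk) = 0.1029/(2π·23.1) = 7.093×10^-4 m·K/W
  R'_phenolic foam = ln(0.251/0.184)/(2πk) = 0.3105/(2π·0.0251) = 1.969 m·K/W
  R'_fibreglass batt = ln(0.307/0.251)/(2πk) = 0.2014/(2π·0.0434) = 0.7385 m·K/W
ΣR = 7.093×10^-4 + 1.969 + 0.7385 = 2.708 m·K/W
Q' = ΔT/ΣR = (101 °C − 7.27 °C)/2.708 = 34.61 W/m
From the inner boundary to the phenolic foam/fibreglass batt interface, ΣR_partial = 1.970 m·K/W.
T_interface = T_in − Q'·ΣR_partial = 101 °C − (34.61)(1.970) = 32.8 °C

T = 32.8 °C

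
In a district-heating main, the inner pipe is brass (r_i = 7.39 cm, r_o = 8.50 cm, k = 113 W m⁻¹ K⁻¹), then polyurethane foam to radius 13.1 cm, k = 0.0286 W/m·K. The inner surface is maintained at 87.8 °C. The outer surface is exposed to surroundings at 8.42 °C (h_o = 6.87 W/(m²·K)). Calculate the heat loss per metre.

Resistance network (inner→outer):
  R'_brass = ln(0.0850/0.0739)/(2πk) = 0.1399/(2π·113) = 1.971×10^-4 m·K/W
  R'_polyurethane foam = ln(0.131/0.0850)/(2πk) = 0.4325/(2π·0.0286) = 2.407 m·K/W
  R'_conv,out = 1/(2πr h) = 1/(2π·0.131·6.87) = 0.1768 m·K/W
ΣR = 1.971×10^-4 + 2.407 + 0.1768 = 2.584 m·K/W
Q' = ΔT/ΣR = (87.8 °C − 8.42 °C)/2.584 = 30.7 W/m

Q' = 30.7 W/m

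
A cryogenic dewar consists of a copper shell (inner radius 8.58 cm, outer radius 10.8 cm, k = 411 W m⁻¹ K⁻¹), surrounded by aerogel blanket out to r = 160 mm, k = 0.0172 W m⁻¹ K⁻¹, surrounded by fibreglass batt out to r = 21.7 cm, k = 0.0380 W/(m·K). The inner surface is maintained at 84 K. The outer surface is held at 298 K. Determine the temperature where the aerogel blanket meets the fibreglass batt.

T = 255.6 K

Treat each layer as a resistance in series:
  R_copper = (1/0.0858 − 1/0.108)/(4πk) = 2.396/(4π·411) = 4.639×10^-4 K/W
  R_aerogel blanket = (1/0.108 − 1/0.160)/(4πk) = 3.009/(4π·0.0172) = 13.92 K/W
  R_fibreglass batt = (1/0.160 − 1/0.217)/(4πk) = 1.642/(4π·0.0380) = 3.438 K/W
ΣR = 4.639×10^-4 + 13.92 + 3.438 = 17.36 K/W
Q = ΔT/ΣR = (84 K − 298 K)/17.36 = -12.33 W
From the inner boundary to the aerogel blanket/fibreglass batt interface, ΣR_partial = 13.92 K/W.
T_interface = T_in − Q·ΣR_partial = 84 K − (-12.33)(13.92) = 255.6 K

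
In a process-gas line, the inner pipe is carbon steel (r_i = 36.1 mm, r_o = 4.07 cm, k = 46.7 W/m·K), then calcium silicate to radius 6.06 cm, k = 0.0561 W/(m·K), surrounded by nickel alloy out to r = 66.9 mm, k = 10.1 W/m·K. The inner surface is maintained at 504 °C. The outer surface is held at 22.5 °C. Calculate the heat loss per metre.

Q' = 426 W/m

Treat each layer as a resistance in series:
  R'_carbon steel = ln(0.0407/0.0361)/(2πk) = 0.1199/(2π·46.7) = 4.087×10^-4 m·K/W
  R'_calcium silicate = ln(0.0606/0.0407)/(2πk) = 0.3981/(2π·0.0561) = 1.129 m·K/W
  R'_nickel alloy = ln(0.0669/0.0606)/(2πk) = 0.09890/(2π·10.1) = 0.001559 m·K/W
ΣR = 4.087×10^-4 + 1.129 + 0.001559 = 1.131 m·K/W
Q' = ΔT/ΣR = (504 °C − 22.5 °C)/1.131 = 426 W/m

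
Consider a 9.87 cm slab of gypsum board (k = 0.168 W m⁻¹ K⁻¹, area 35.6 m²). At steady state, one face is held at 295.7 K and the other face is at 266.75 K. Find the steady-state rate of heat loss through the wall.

Q = kA·ΔT/L = 0.168 × 35.6 × |295.7 K − 266.75 K| / 0.0987 = 1750 W

Q = 1750 W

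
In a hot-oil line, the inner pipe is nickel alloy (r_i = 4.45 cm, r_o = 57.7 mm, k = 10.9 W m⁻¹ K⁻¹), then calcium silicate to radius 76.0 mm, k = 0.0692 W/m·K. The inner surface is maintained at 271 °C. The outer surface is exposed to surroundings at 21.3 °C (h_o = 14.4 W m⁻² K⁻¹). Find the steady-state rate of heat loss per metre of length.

Treat each layer as a resistance in series:
  R'_nickel alloy = ln(0.0577/0.0445)/(2πk) = 0.2598/(2π·10.9) = 0.003793 m·K/W
  R'_calcium silicate = ln(0.0760/0.0577)/(2πk) = 0.2755/(2π·0.0692) = 0.6336 m·K/W
  R'_conv,out = 1/(2πr h) = 1/(2π·0.0760·14.4) = 0.1454 m·K/W
ΣR = 0.003793 + 0.6336 + 0.1454 = 0.7828 m·K/W
Q' = ΔT/ΣR = (271 °C − 21.3 °C)/0.7828 = 319 W/m

Q' = 319 W/m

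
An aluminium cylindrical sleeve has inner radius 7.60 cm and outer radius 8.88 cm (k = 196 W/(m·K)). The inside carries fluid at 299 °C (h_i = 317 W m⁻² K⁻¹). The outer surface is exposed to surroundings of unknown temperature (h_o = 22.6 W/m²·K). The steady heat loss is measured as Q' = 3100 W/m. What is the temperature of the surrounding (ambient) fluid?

T_out = 32.3 °C

Sum the resistances:
  R'_conv,in = 1/(2πr h) = 1/(2π·0.0760·317) = 0.006606 m·K/W
  R'_aluminium = ln(0.0888/0.0760)/(2πk) = 0.1557/(2π·196) = 1.264×10^-4 m·K/W
  R'_conv,out = 1/(2πr h) = 1/(2π·0.0888·22.6) = 0.07930 m·K/W
ΣR = 0.08604 m·K/W
ΔT = Q'·ΣR = 3100 × 0.08604 = 266.7 K
Heat flows outward, so T_out = T_in − ΔT = 299 − 266.7 = 32.3 °C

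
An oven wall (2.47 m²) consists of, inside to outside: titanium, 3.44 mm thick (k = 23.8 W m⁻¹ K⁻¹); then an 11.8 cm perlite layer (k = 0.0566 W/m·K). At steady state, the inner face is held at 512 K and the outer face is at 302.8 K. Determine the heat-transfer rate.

Treat each layer as a resistance in series:
  R_titanium = L/(kA) = 0.00344/(23.8·2.47) = 5.852×10^-5 K/W
  R_perlite = L/(kA) = 0.118/(0.0566·2.47) = 0.8441 K/W
ΣR = 5.852×10^-5 + 0.8441 = 0.8442 K/W
Q = ΔT/ΣR = (512 K − 302.8 K)/0.8442 = 248 W

Q = 248 W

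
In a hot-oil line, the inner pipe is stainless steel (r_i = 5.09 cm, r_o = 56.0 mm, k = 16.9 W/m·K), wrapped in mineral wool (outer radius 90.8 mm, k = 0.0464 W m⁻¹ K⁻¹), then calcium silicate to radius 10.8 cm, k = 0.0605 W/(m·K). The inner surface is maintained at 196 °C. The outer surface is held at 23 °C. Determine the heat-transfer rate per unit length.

Q' = 81.8 W/m

Series thermal resistances, inner to outer:
  R'_stainless steel = ln(0.0560/0.0509)/(2πk) = 0.09549/(2π·16.9) = 8.993×10^-4 m·K/W
  R'_mineral wool = ln(0.0908/0.0560)/(2πk) = 0.4833/(2π·0.0464) = 1.658 m·K/W
  R'_calcium silicate = ln(0.108/0.0908)/(2πk) = 0.1735/(2π·0.0605) = 0.4563 m·K/W
ΣR = 8.993×10^-4 + 1.658 + 0.4563 = 2.115 m·K/W
Q' = ΔT/ΣR = (196 °C − 23 °C)/2.115 = 81.8 W/m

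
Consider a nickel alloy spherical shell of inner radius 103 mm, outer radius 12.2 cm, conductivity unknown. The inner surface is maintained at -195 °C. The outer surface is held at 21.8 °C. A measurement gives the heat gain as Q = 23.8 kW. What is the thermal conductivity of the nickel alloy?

k = 13.2 W/m·K

ΣR = ΔT/Q = |-195 − 21.8|/23800 = 0.009109 K/W
(1/r₁−1/r₂)/(4πk) = 0.009109 ⇒ k = 1.512/(4π·0.009109) = 13.2 W/m·K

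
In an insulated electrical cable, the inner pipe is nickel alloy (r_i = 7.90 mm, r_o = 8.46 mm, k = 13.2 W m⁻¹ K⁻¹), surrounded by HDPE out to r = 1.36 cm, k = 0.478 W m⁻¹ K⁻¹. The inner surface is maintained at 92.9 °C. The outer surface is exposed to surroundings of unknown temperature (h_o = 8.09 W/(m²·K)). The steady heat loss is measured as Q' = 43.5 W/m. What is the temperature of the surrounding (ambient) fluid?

Series resistances:
  R'_nickel alloy = ln(0.00846/0.00790)/(2πk) = 0.06849/(2π·13.2) = 8.258×10^-4 m·K/W
  R'_HDPE = ln(0.0136/0.00846)/(2πk) = 0.4747/(2π·0.478) = 0.1581 m·K/W
  R'_conv,out = 1/(2πr h) = 1/(2π·0.0136·8.09) = 1.447 m·K/W
ΣR = 1.605 m·K/W
ΔT = Q'·ΣR = 43.5 × 1.605 = 69.82 K
Heat flows outward, so T_out = T_in − ΔT = 92.9 − 69.82 = 23.1 °C

T_out = 23.1 °C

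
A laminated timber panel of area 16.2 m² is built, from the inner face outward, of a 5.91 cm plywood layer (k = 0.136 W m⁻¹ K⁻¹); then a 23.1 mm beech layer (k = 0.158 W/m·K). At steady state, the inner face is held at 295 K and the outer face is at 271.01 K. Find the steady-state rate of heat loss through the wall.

Q = 669 W

Treat each layer as a resistance in series:
  R_plywood = L/(kA) = 0.0591/(0.136·16.2) = 0.02682 K/W
  R_beech = L/(kA) = 0.0231/(0.158·16.2) = 0.009025 K/W
ΣR = 0.02682 + 0.009025 = 0.03585 K/W
Q = ΔT/ΣR = (295 K − 271.01 K)/0.03585 = 669 W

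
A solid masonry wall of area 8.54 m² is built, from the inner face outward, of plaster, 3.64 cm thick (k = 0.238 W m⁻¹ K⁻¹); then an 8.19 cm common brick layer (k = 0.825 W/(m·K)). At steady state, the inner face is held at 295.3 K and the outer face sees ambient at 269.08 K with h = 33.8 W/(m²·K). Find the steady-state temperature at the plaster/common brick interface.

Treat each layer as a resistance in series:
  R_plaster = L/(kA) = 0.0364/(0.238·8.54) = 0.01791 K/W
  R_common brick = L/(kA) = 0.0819/(0.825·8.54) = 0.01162 K/W
  R_conv,out = 1/(hA) = 1/(33.8·8.54) = 0.003464 K/W
ΣR = 0.01791 + 0.01162 + 0.003464 = 0.03299 K/W
Q = ΔT/ΣR = (295.3 K − 269.08 K)/0.03299 = 794.8 W
From the inner boundary to the plaster/common brick interface, ΣR_partial = 0.01791 K/W.
T_interface = T_in − Q·ΣR_partial = 295.3 K − (794.8)(0.01791) = 281.07 K

T = 281.07 K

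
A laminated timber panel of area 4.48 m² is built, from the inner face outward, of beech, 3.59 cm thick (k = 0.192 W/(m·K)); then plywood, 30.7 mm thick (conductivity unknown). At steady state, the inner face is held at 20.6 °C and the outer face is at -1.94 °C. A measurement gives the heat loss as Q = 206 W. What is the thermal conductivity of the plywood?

ΣR = ΔT/Q = |20.6 − -1.94|/206 = 0.1094 K/W
Known resistances:
  R_beech = L/(kA) = 0.0359/(0.192·4.48) = 0.04174 K/W
R_plywood = ΣR − ΣR_known = 0.1094 − 0.04174 = 0.06766 K/W
L/(kA) = 0.06766 ⇒ k = 0.0307/(0.06766·4.48) = 0.101 W/m·K

k = 0.101 W/m·K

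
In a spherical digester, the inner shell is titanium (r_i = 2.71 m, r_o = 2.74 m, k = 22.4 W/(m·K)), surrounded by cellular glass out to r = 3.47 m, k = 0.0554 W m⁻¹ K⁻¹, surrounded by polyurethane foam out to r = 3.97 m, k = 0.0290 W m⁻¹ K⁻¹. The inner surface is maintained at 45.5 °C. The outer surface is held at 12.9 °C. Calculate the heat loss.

Series thermal resistances, inner to outer:
  R_titanium = (1/2.71 − 1/2.74)/(4πk) = 0.004040/(4π·22.4) = 1.435×10^-5 K/W
  R_cellular glass = (1/2.74 − 1/3.47)/(4πk) = 0.07678/(4π·0.0554) = 0.1103 K/W
  R_polyurethane foam = (1/3.47 − 1/3.97)/(4πk) = 0.03630/(4π·0.0290) = 0.09960 K/W
ΣR = 1.435×10^-5 + 0.1103 + 0.09960 = 0.2099 K/W
Q = ΔT/ΣR = (45.5 °C − 12.9 °C)/0.2099 = 155 W

Q = 155 W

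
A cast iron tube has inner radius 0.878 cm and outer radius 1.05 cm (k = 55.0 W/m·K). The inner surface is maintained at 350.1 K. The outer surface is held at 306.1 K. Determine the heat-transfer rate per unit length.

Q' = 2πk·ΔT/ln(r₂/r₁) = 2π × 55.0 × 44 / ln(0.0105/0.00878) = 85000 W/m

Q' = 85.0 kW/m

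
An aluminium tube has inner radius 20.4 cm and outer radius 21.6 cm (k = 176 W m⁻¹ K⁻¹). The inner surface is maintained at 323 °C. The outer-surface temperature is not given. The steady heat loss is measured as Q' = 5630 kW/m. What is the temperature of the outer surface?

T_out = 32.0 °C

Sum the resistances:
  R'_aluminium = ln(0.216/0.204)/(2πk) = 0.05716/(2π·176) = 5.169×10^-5 m·K/W
ΣR = 5.169×10^-5 m·K/W
ΔT = Q'·ΣR = 5.63×10^6 × 5.169×10^-5 = 291.0 K
Heat flows outward, so T_out = T_in − ΔT = 323 − 291.0 = 32.0 °C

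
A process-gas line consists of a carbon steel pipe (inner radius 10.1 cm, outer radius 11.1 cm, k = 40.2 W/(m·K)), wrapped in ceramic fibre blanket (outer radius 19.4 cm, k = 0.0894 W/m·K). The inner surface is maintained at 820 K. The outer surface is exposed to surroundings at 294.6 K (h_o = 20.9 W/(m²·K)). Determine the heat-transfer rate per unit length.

Series thermal resistances, inner to outer:
  R'_carbon steel = ln(0.111/0.101)/(2πk) = 0.09441/(2π·40.2) = 3.738×10^-4 m·K/W
  R'_ceramic fibre blanket = ln(0.194/0.111)/(2πk) = 0.5583/(2π·0.0894) = 0.9940 m·K/W
  R'_conv,out = 1/(2πr h) = 1/(2π·0.194·20.9) = 0.03925 m·K/W
ΣR = 3.738×10^-4 + 0.9940 + 0.03925 = 1.034 m·K/W
Q' = ΔT/ΣR = (820 K − 294.6 K)/1.034 = 508 W/m

Q' = 508 W/m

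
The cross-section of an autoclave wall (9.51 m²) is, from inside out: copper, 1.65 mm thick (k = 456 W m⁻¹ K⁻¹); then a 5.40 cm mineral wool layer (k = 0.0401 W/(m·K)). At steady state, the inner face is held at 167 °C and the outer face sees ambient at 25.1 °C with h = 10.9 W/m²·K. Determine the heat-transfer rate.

Series thermal resistances, inner to outer:
  R_copper = L/(kA) = 0.00165/(456·9.51) = 3.805×10^-7 K/W
  R_mineral wool = L/(kA) = 0.0540/(0.0401·9.51) = 0.1416 K/W
  R_conv,out = 1/(hA) = 1/(10.9·9.51) = 0.009647 K/W
ΣR = 3.805×10^-7 + 0.1416 + 0.009647 = 0.1512 K/W
Q = ΔT/ΣR = (167 °C − 25.1 °C)/0.1512 = 938 W

Q = 938 W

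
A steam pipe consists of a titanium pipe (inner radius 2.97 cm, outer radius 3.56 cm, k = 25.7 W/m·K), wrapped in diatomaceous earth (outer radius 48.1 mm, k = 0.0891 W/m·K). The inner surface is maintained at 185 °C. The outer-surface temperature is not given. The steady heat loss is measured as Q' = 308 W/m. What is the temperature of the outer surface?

Sum the resistances:
  R'_titanium = ln(0.0356/0.0297)/(2πk) = 0.1812/(2π·25.7) = 0.001122 m·K/W
  R'_diatomaceous earth = ln(0.0481/0.0356)/(2πk) = 0.3009/(2π·0.0891) = 0.5375 m·K/W
ΣR = 0.5387 m·K/W
ΔT = Q'·ΣR = 308 × 0.5387 = 165.9 K
Heat flows outward, so T_out = T_in − ΔT = 185 − 165.9 = 19.1 °C

T_out = 19.1 °C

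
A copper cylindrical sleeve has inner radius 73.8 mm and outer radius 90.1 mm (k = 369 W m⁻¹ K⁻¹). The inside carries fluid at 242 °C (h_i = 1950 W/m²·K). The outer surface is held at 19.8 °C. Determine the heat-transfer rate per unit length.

Q' = 186 kW/m

Resistance network (inner→outer):
  R'_conv,in = 1/(2πr h) = 1/(2π·0.0738·1950) = 0.001106 m·K/W
  R'_copper = ln(0.0901/0.0738)/(2πk) = 0.1996/(2π·369) = 8.607×10^-5 m·K/W
ΣR = 0.001106 + 8.607×10^-5 = 0.001192 m·K/W
Q' = ΔT/ΣR = (242 °C − 19.8 °C)/0.001192 = 1.86×10^5 W/m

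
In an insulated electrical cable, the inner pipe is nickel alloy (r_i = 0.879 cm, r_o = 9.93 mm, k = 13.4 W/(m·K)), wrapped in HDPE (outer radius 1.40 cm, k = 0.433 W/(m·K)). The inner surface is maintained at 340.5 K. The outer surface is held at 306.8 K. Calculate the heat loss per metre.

Series thermal resistances, inner to outer:
  R'_nickel alloy = ln(0.00993/0.00879)/(2πk) = 0.1219/(2π·13.4) = 0.001448 m·K/W
  R'_HDPE = ln(0.0140/0.00993)/(2πk) = 0.3435/(2π·0.433) = 0.1263 m·K/W
ΣR = 0.001448 + 0.1263 = 0.1277 m·K/W
Q' = ΔT/ΣR = (340.5 K − 306.8 K)/0.1277 = 264 W/m

Q' = 264 W/m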